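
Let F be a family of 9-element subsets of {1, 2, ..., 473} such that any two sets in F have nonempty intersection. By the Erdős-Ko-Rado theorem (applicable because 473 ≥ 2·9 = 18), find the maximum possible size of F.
max |F| = C(472, 8) = 57559191654724695

The Erdős-Ko-Rado theorem states: for n ≥ 2k, an intersecting family of k-subsets of an n-element set has size at most C(n − 1, k − 1), with equality for 'star' families {A ⊆ [n] : |A| = k, i ∈ A} (fix an element i). For n = 473, k = 9: C(472, 8) = 57559191654724695.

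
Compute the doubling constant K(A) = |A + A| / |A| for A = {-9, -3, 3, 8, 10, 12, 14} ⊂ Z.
K = |A + A| / |A| = 22/7

Enumerate A + A = {a + b : a, b ∈ A}. With |A| = 7, there are |A|^2 = 49 ordered sum pairs; collecting distinct values, A + A = {-18, -12, -6, -1, 0, 1, 3, 5, 6, 7, 9, 11, 13, 15, 16, 17, 18, 20, 22, 24, 26, 28}, so |A + A| = 22. Thus K = 22/7. For comparison, the minimum possible |A + A| over all 7-element sets is 2·7 − 1 = 13 (so min K = 13/7), attained only by arithmetic progressions.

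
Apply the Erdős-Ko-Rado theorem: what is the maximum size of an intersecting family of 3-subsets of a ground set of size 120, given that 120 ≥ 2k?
max |F| = C(119, 2) = 7021

Erdős-Ko-Rado (1961): when n ≥ 2k, max |F| = C(n−1, k−1). The bound is attained by the star {A : i ∈ A} for any fixed i ∈ [n]. Here C(120−1, 3−1) = C(119, 2) = 7021.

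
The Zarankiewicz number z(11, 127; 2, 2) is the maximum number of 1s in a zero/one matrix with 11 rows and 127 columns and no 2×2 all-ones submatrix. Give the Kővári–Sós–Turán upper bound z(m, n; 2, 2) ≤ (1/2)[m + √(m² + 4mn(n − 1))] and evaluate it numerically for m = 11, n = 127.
z(11, 127; 2, 2) ≤ (1/2)[11 + √(11² + 4·11·127·126)] = (1/2)[11 + √704209] = 425.0858

Kővári–Sós–Turán: let r_1, ..., r_11 be the row sums and z = Σ r_i the total number of 1s. Each pair of columns can share at most one row with both entries 1 (else a 2×2 all-ones block appears), so Σ_i C(r_i, 2) ≤ C(127, 2) = 8001. By convexity Σ_i C(r_i, 2) ≥ 11·C(z/11, 2) = z(z − 11)/(2·11), giving z² − 11z − 11·127·126 ≤ 0 and hence z ≤ (1/2)[11 + √(121 + 4·176022)] = (1/2)[11 + √704209] ≈ (1/2)(11 + 839.1716) = 425.0858.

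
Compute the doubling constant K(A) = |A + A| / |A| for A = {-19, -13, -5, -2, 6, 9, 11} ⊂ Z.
K = |A + A| / |A| = 24/7

Enumerate A + A = {a + b : a, b ∈ A}. With |A| = 7, there are |A|^2 = 49 ordered sum pairs; collecting distinct values, A + A = {-38, -32, -26, -24, -21, -18, -15, -13, -10, -8, -7, -4, -2, 1, 4, 6, 7, 9, 12, 15, 17, 18, 20, 22}, so |A + A| = 24. Thus K = 24/7. For comparison, the minimum possible |A + A| over all 7-element sets is 2·7 − 1 = 13 (so min K = 13/7), attained only by arithmetic progressions.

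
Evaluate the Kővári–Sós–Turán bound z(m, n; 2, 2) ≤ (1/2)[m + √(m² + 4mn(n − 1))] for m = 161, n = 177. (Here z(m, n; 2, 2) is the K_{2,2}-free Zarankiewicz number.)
z(161, 177; 2, 2) ≤ (1/2)[161 + √(161² + 4·161·177·176)] = (1/2)[161 + √20087809] = 2321.4713

Kővári–Sós–Turán: let r_1, ..., r_161 be the row sums and z = Σ r_i the total number of 1s. Each pair of columns can share at most one row with both entries 1 (else a 2×2 all-ones block appears), so Σ_i C(r_i, 2) ≤ C(177, 2) = 15576. By convexity Σ_i C(r_i, 2) ≥ 161·C(z/161, 2) = z(z − 161)/(2·161), giving z² − 161z − 161·177·176 ≤ 0 and hence z ≤ (1/2)[161 + √(25921 + 4·5015472)] = (1/2)[161 + √20087809] ≈ (1/2)(161 + 4481.9425) = 2321.4713.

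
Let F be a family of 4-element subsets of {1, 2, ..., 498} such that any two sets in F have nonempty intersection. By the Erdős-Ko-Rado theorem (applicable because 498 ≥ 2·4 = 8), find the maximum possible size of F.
max |F| = C(497, 3) = 20337240

Erdős-Ko-Rado (1961): when n ≥ 2k, max |F| = C(n−1, k−1). The bound is attained by the star {A : i ∈ A} for any fixed i ∈ [n]. Here C(498−1, 4−1) = C(497, 3) = 20337240.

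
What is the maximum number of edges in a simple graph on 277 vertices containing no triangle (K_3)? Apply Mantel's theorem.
ex(277, K_3) = ⌊277^2/4⌋ = 19182

Mantel (1907): a triangle-free graph on n vertices has at most ⌊n^2/4⌋ edges, with equality for the complete bipartite graph K_{⌊n/2⌋, ⌈n/2⌉}. For n = 277: ⌊277^2/4⌋ = ⌊76729/4⌋ = 19182. The extremal graph is K_{138, 139}, which has 138·139 = 19182 edges.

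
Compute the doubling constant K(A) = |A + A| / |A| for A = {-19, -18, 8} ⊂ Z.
K = |A + A| / |A| = 6/3 = 2

Enumerate A + A = {a + b : a, b ∈ A}. With |A| = 3, there are |A|^2 = 9 ordered sum pairs; collecting distinct values, A + A = {-38, -37, -36, -11, -10, 16}, so |A + A| = 6. Thus K = 6/3 = 2. For comparison, the minimum possible |A + A| over all 3-element sets is 2·3 − 1 = 5 (so min K = 5/3), attained only by arithmetic progressions.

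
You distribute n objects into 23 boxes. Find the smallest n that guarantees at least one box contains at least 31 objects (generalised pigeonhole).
n = (31 − 1)·23 + 1 = 691

By the generalised pigeonhole principle, to guarantee some box contains ≥ r objects we need more than (r − 1) · k objects total. Threshold: n = (r − 1) · k + 1. With r = 31 and k = 23: n = 30 · 23 + 1 = 690 + 1 = 691. For n = 690 = 30 · 23, we can put exactly 30 objects in every box, avoiding 31 in any single one — so 691 is tight.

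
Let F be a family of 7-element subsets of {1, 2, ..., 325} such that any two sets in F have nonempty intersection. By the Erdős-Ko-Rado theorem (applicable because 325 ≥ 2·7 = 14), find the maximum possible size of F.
max |F| = C(324, 6) = 1533615896736

Erdős-Ko-Rado (1961): when n ≥ 2k, max |F| = C(n−1, k−1). The bound is attained by the star {A : i ∈ A} for any fixed i ∈ [n]. Here C(325−1, 7−1) = C(324, 6) = 1533615896736.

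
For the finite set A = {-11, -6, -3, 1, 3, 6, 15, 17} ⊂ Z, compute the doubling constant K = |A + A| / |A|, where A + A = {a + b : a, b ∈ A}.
K = |A + A| / |A| = 29/8

Enumerate A + A = {a + b : a, b ∈ A}. With |A| = 8, there are |A|^2 = 64 ordered sum pairs; collecting distinct values, A + A = {-22, -17, -14, -12, -10, -9, -8, -6, -5, -3, -2, 0, 2, 3, 4, 6, 7, 9, 11, 12, 14, 16, 18, 20, 21, 23, 30, 32, 34}, so |A + A| = 29. Thus K = 29/8. For comparison, the minimum possible |A + A| over all 8-element sets is 2·8 − 1 = 15 (so min K = 15/8), attained only by arithmetic progressions.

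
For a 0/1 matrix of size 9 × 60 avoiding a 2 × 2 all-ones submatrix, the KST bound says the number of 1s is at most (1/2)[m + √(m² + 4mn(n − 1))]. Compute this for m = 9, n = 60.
z(9, 60; 2, 2) ≤ (1/2)[9 + √(9² + 4·9·60·59)] = (1/2)[9 + √127521] = 183.0504

Kővári–Sós–Turán: let r_1, ..., r_9 be the row sums and z = Σ r_i the total number of 1s. Each pair of columns can share at most one row with both entries 1 (else a 2×2 all-ones block appears), so Σ_i C(r_i, 2) ≤ C(60, 2) = 1770. By convexity Σ_i C(r_i, 2) ≥ 9·C(z/9, 2) = z(z − 9)/(2·9), giving z² − 9z − 9·60·59 ≤ 0 and hence z ≤ (1/2)[9 + √(81 + 4·31860)] = (1/2)[9 + √127521] ≈ (1/2)(9 + 357.1008) = 183.0504.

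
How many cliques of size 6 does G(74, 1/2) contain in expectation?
E[# K_6] = C(74, 6) · (1/2)^C(6, 2) = 185250786 / 2^15 = 92625393/16384 ≈ 5653.405334

For each 6-subset S of vertices (there are C(74, 6) = 185250786 such S), let X_S = 1 if S induces a K_6 (all C(6, 2) = 15 edges present). Then P(X_S = 1) = (1/2)^15 = 1/32768. By linearity of expectation, E[# K_6] = C(74, 6) · (1/2)^15 = 185250786 / 32768 = 92625393/16384 ≈ 5653.405334.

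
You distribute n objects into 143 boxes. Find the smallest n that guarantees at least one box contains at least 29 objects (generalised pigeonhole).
n = (29 − 1)·143 + 1 = 4005

By the generalised pigeonhole principle, to guarantee some box contains ≥ r objects we need more than (r − 1) · k objects total. Threshold: n = (r − 1) · k + 1. With r = 29 and k = 143: n = 28 · 143 + 1 = 4004 + 1 = 4005. For n = 4004 = 28 · 143, we can put exactly 28 objects in every box, avoiding 29 in any single one — so 4005 is tight.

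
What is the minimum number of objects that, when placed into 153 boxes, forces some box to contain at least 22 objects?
n = (22 − 1)·153 + 1 = 3214

By the generalised pigeonhole principle, to guarantee some box contains ≥ r objects we need more than (r − 1) · k objects total. Threshold: n = (r − 1) · k + 1. With r = 22 and k = 153: n = 21 · 153 + 1 = 3213 + 1 = 3214. For n = 3213 = 21 · 153, we can put exactly 21 objects in every box, avoiding 22 in any single one — so 3214 is tight.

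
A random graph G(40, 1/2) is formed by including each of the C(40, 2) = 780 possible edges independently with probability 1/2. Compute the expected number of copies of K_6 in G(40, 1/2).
E[# K_6] = C(40, 6) · (1/2)^C(6, 2) = 3838380 / 2^15 = 959595/8192 ≈ 117.138062

For each 6-subset S of vertices (there are C(40, 6) = 3838380 such S), let X_S = 1 if S induces a K_6 (all C(6, 2) = 15 edges present). Then P(X_S = 1) = (1/2)^15 = 1/32768. By linearity of expectation, E[# K_6] = C(40, 6) · (1/2)^15 = 3838380 / 32768 = 959595/8192 ≈ 117.138062.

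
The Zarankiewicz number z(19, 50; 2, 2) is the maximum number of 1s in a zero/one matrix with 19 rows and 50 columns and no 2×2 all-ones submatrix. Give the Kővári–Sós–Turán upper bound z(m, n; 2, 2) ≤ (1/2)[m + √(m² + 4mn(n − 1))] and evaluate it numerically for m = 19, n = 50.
z(19, 50; 2, 2) ≤ (1/2)[19 + √(19² + 4·19·50·49)] = (1/2)[19 + √186561] = 225.4635

Kővári–Sós–Turán: let r_1, ..., r_19 be the row sums and z = Σ r_i the total number of 1s. Each pair of columns can share at most one row with both entries 1 (else a 2×2 all-ones block appears), so Σ_i C(r_i, 2) ≤ C(50, 2) = 1225. By convexity Σ_i C(r_i, 2) ≥ 19·C(z/19, 2) = z(z − 19)/(2·19), giving z² − 19z − 19·50·49 ≤ 0 and hence z ≤ (1/2)[19 + √(361 + 4·46550)] = (1/2)[19 + √186561] ≈ (1/2)(19 + 431.9271) = 225.4635.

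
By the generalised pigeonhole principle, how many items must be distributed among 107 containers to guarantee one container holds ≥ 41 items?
n = (41 − 1)·107 + 1 = 4281

By the generalised pigeonhole principle, to guarantee some box contains ≥ r objects we need more than (r − 1) · k objects total. Threshold: n = (r − 1) · k + 1. With r = 41 and k = 107: n = 40 · 107 + 1 = 4280 + 1 = 4281. For n = 4280 = 40 · 107, we can put exactly 40 objects in every box, avoiding 41 in any single one — so 4281 is tight.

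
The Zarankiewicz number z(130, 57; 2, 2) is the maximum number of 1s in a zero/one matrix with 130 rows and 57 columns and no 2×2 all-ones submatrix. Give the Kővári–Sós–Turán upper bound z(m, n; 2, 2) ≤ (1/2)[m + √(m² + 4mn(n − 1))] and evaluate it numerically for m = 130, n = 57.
z(130, 57; 2, 2) ≤ (1/2)[130 + √(130² + 4·130·57·56)] = (1/2)[130 + √1676740] = 712.445

Kővári–Sós–Turán: let r_1, ..., r_130 be the row sums and z = Σ r_i the total number of 1s. Each pair of columns can share at most one row with both entries 1 (else a 2×2 all-ones block appears), so Σ_i C(r_i, 2) ≤ C(57, 2) = 1596. By convexity Σ_i C(r_i, 2) ≥ 130·C(z/130, 2) = z(z − 130)/(2·130), giving z² − 130z − 130·57·56 ≤ 0 and hence z ≤ (1/2)[130 + √(16900 + 4·414960)] = (1/2)[130 + √1676740] ≈ (1/2)(130 + 1294.89) = 712.445.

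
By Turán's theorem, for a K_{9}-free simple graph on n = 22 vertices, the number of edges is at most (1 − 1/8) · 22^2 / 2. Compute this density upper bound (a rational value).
Turán density bound = (7/8) · 22^2/2 = 847/4 ≈ 211.75

Turán's theorem: ex(n, K_{r+1}) is achieved by the complete r-partite Turán graph T(n, r) with parts as balanced as possible, and is at most (1 − 1/r) · n^2/2. For r = 8, n = 22: the density bound is (7/8) · 484/2 = 847/4 ≈ 211.75. The integer-valued extremum is e(T(22, 8)) = 211, which is strictly less than the density bound 847/4 since 8 ∤ 22 (the parts of T(22, 8) cannot all be equal).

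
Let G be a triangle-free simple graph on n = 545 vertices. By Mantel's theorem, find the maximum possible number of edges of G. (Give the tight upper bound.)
ex(545, K_3) = ⌊545^2/4⌋ = 74256

Mantel (1907): a triangle-free graph on n vertices has at most ⌊n^2/4⌋ edges, with equality for the complete bipartite graph K_{⌊n/2⌋, ⌈n/2⌉}. For n = 545: ⌊545^2/4⌋ = ⌊297025/4⌋ = 74256. The extremal graph is K_{272, 273}, which has 272·273 = 74256 edges.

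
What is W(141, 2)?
W(141, 2) = 141 + 1 = 142

A 2-term AP is any pair of integers, so a monochromatic 2-AP exists iff some colour is used at least twice. With 141 colours, the colouring i ↦ i on {1, ..., 141} uses each colour once, avoiding any monochromatic pair, so W(141, 2) > 141. For {1, ..., 142}, pigeonhole forces two integers of the same colour, which form a monochromatic 2-AP. Hence W(141, 2) = 142.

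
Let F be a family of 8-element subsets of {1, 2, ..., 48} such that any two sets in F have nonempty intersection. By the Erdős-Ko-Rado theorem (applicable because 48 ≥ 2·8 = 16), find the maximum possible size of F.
max |F| = C(47, 7) = 62891499

Erdős-Ko-Rado (1961): when n ≥ 2k, max |F| = C(n−1, k−1). The bound is attained by the star {A : i ∈ A} for any fixed i ∈ [n]. Here C(48−1, 8−1) = C(47, 7) = 62891499.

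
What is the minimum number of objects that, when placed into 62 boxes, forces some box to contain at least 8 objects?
n = (8 − 1)·62 + 1 = 435

By the generalised pigeonhole principle, to guarantee some box contains ≥ r objects we need more than (r − 1) · k objects total. Threshold: n = (r − 1) · k + 1. With r = 8 and k = 62: n = 7 · 62 + 1 = 434 + 1 = 435. For n = 434 = 7 · 62, we can put exactly 7 objects in every box, avoiding 8 in any single one — so 435 is tight.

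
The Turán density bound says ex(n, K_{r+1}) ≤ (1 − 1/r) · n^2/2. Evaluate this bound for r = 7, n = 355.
Turán density bound = (6/7) · 355^2/2 = 378075/7 ≈ 54010.7143

Turán's theorem: ex(n, K_{r+1}) is achieved by the complete r-partite Turán graph T(n, r) with parts as balanced as possible, and is at most (1 − 1/r) · n^2/2. For r = 7, n = 355: the density bound is (6/7) · 126025/2 = 378075/7 ≈ 54010.7143. The integer-valued extremum is e(T(355, 7)) = 54010, which is strictly less than the density bound 378075/7 since 7 ∤ 355 (the parts of T(355, 7) cannot all be equal).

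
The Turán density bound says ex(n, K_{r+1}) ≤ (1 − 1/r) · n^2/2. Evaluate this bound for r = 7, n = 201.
Turán density bound = (6/7) · 201^2/2 = 121203/7 ≈ 17314.7143

Turán's theorem: ex(n, K_{r+1}) is achieved by the complete r-partite Turán graph T(n, r) with parts as balanced as possible, and is at most (1 − 1/r) · n^2/2. For r = 7, n = 201: the density bound is (6/7) · 40401/2 = 121203/7 ≈ 17314.7143. The integer-valued extremum is e(T(201, 7)) = 17314, which is strictly less than the density bound 121203/7 since 7 ∤ 201 (the parts of T(201, 7) cannot all be equal).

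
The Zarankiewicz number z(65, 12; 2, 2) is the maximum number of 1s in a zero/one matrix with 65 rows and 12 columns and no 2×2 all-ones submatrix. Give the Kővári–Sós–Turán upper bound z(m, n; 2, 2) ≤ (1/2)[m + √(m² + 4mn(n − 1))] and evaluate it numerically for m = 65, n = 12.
z(65, 12; 2, 2) ≤ (1/2)[65 + √(65² + 4·65·12·11)] = (1/2)[65 + √38545] = 130.6644

Kővári–Sós–Turán: let r_1, ..., r_65 be the row sums and z = Σ r_i the total number of 1s. Each pair of columns can share at most one row with both entries 1 (else a 2×2 all-ones block appears), so Σ_i C(r_i, 2) ≤ C(12, 2) = 66. By convexity Σ_i C(r_i, 2) ≥ 65·C(z/65, 2) = z(z − 65)/(2·65), giving z² − 65z − 65·12·11 ≤ 0 and hence z ≤ (1/2)[65 + √(4225 + 4·8580)] = (1/2)[65 + √38545] ≈ (1/2)(65 + 196.3288) = 130.6644.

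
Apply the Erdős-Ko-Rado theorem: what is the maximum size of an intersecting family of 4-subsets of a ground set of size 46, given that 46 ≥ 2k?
max |F| = C(45, 3) = 14190

The Erdős-Ko-Rado theorem states: for n ≥ 2k, an intersecting family of k-subsets of an n-element set has size at most C(n − 1, k − 1), with equality for 'star' families {A ⊆ [n] : |A| = k, i ∈ A} (fix an element i). For n = 46, k = 4: C(45, 3) = 14190.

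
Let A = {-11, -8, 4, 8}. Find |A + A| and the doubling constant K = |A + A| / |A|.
K = |A + A| / |A| = 10/4 = 5/2

Enumerate A + A = {a + b : a, b ∈ A}. With |A| = 4, there are |A|^2 = 16 ordered sum pairs; collecting distinct values, A + A = {-22, -19, -16, -7, -4, -3, 0, 8, 12, 16}, so |A + A| = 10. Thus K = 10/4 = 5/2. For comparison, the minimum possible |A + A| over all 4-element sets is 2·4 − 1 = 7 (so min K = 7/4), attained only by arithmetic progressions.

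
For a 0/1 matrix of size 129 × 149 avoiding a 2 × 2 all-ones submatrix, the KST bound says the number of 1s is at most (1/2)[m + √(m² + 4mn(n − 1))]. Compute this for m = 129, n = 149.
z(129, 149; 2, 2) ≤ (1/2)[129 + √(129² + 4·129·149·148)] = (1/2)[129 + √11395473] = 1752.3591

Kővári–Sós–Turán: let r_1, ..., r_129 be the row sums and z = Σ r_i the total number of 1s. Each pair of columns can share at most one row with both entries 1 (else a 2×2 all-ones block appears), so Σ_i C(r_i, 2) ≤ C(149, 2) = 11026. By convexity Σ_i C(r_i, 2) ≥ 129·C(z/129, 2) = z(z − 129)/(2·129), giving z² − 129z − 129·149·148 ≤ 0 and hence z ≤ (1/2)[129 + √(16641 + 4·2844708)] = (1/2)[129 + √11395473] ≈ (1/2)(129 + 3375.7181) = 1752.3591.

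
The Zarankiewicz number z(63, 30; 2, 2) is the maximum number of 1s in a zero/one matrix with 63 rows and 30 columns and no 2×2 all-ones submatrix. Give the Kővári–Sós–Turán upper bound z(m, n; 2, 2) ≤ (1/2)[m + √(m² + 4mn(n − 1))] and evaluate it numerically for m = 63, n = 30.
z(63, 30; 2, 2) ≤ (1/2)[63 + √(63² + 4·63·30·29)] = (1/2)[63 + √223209] = 267.725

Kővári–Sós–Turán: let r_1, ..., r_63 be the row sums and z = Σ r_i the total number of 1s. Each pair of columns can share at most one row with both entries 1 (else a 2×2 all-ones block appears), so Σ_i C(r_i, 2) ≤ C(30, 2) = 435. By convexity Σ_i C(r_i, 2) ≥ 63·C(z/63, 2) = z(z − 63)/(2·63), giving z² − 63z − 63·30·29 ≤ 0 and hence z ≤ (1/2)[63 + √(3969 + 4·54810)] = (1/2)[63 + √223209] ≈ (1/2)(63 + 472.45) = 267.725.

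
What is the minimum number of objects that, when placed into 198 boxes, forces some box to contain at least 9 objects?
n = (9 − 1)·198 + 1 = 1585

By the generalised pigeonhole principle, to guarantee some box contains ≥ r objects we need more than (r − 1) · k objects total. Threshold: n = (r − 1) · k + 1. With r = 9 and k = 198: n = 8 · 198 + 1 = 1584 + 1 = 1585. For n = 1584 = 8 · 198, we can put exactly 8 objects in every box, avoiding 9 in any single one — so 1585 is tight.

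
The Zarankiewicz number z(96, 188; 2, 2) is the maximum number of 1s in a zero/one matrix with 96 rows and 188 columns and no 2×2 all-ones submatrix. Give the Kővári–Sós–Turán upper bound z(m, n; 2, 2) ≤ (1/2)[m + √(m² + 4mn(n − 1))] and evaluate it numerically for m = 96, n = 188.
z(96, 188; 2, 2) ≤ (1/2)[96 + √(96² + 4·96·188·187)] = (1/2)[96 + √13509120] = 1885.7377

Kővári–Sós–Turán: let r_1, ..., r_96 be the row sums and z = Σ r_i the total number of 1s. Each pair of columns can share at most one row with both entries 1 (else a 2×2 all-ones block appears), so Σ_i C(r_i, 2) ≤ C(188, 2) = 17578. By convexity Σ_i C(r_i, 2) ≥ 96·C(z/96, 2) = z(z − 96)/(2·96), giving z² − 96z − 96·188·187 ≤ 0 and hence z ≤ (1/2)[96 + √(9216 + 4·3374976)] = (1/2)[96 + √13509120] ≈ (1/2)(96 + 3675.4755) = 1885.7377.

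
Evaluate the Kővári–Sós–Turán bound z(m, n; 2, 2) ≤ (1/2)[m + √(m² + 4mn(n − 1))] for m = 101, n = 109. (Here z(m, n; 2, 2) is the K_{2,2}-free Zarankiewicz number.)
z(101, 109; 2, 2) ≤ (1/2)[101 + √(101² + 4·101·109·108)] = (1/2)[101 + √4766089] = 1142.0687

Kővári–Sós–Turán: let r_1, ..., r_101 be the row sums and z = Σ r_i the total number of 1s. Each pair of columns can share at most one row with both entries 1 (else a 2×2 all-ones block appears), so Σ_i C(r_i, 2) ≤ C(109, 2) = 5886. By convexity Σ_i C(r_i, 2) ≥ 101·C(z/101, 2) = z(z − 101)/(2·101), giving z² − 101z − 101·109·108 ≤ 0 and hence z ≤ (1/2)[101 + √(10201 + 4·1188972)] = (1/2)[101 + √4766089] ≈ (1/2)(101 + 2183.1374) = 1142.0687.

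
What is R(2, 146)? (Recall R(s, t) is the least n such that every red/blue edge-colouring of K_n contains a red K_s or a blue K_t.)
R(2, 146) = 146

R(2, k) = k for all k ≥ 2: in a 2-colouring of K_k, either some edge is red (a red K_2) or all edges are blue (a blue K_k). And K_{145} coloured all-blue has no blue K_146, so R(2, 146) > 145. Hence R(2, 146) = 146.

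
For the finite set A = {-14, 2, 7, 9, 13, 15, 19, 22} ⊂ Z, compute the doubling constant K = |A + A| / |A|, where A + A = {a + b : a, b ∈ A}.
K = |A + A| / |A| = 32/8 = 4

Enumerate A + A = {a + b : a, b ∈ A}. With |A| = 8, there are |A|^2 = 64 ordered sum pairs; collecting distinct values, A + A = {-28, -12, -7, -5, -1, 1, 4, 5, 8, 9, 11, 14, 15, 16, 17, 18, 20, 21, 22, 24, 26, 28, 29, 30, 31, 32, 34, 35, 37, 38, 41, 44}, so |A + A| = 32. Thus K = 32/8 = 4. For comparison, the minimum possible |A + A| over all 8-element sets is 2·8 − 1 = 15 (so min K = 15/8), attained only by arithmetic progressions.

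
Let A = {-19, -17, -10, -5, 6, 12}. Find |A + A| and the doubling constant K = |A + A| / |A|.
K = |A + A| / |A| = 21/6 = 7/2

Enumerate A + A = {a + b : a, b ∈ A}. With |A| = 6, there are |A|^2 = 36 ordered sum pairs; collecting distinct values, A + A = {-38, -36, -34, -29, -27, -24, -22, -20, -15, -13, -11, -10, -7, -5, -4, 1, 2, 7, 12, 18, 24}, so |A + A| = 21. Thus K = 21/6 = 7/2. For comparison, the minimum possible |A + A| over all 6-element sets is 2·6 − 1 = 11 (so min K = 11/6), attained only by arithmetic progressions.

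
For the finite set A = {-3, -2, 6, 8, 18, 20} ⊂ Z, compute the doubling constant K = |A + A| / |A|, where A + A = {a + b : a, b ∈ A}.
K = |A + A| / |A| = 19/6

Enumerate A + A = {a + b : a, b ∈ A}. With |A| = 6, there are |A|^2 = 36 ordered sum pairs; collecting distinct values, A + A = {-6, -5, -4, 3, 4, 5, 6, 12, 14, 15, 16, 17, 18, 24, 26, 28, 36, 38, 40}, so |A + A| = 19. Thus K = 19/6. For comparison, the minimum possible |A + A| over all 6-element sets is 2·6 − 1 = 11 (so min K = 11/6), attained only by arithmetic progressions.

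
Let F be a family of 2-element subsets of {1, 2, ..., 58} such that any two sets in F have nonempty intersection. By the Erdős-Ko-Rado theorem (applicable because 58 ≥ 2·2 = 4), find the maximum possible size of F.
max |F| = C(57, 1) = 57

The Erdős-Ko-Rado theorem states: for n ≥ 2k, an intersecting family of k-subsets of an n-element set has size at most C(n − 1, k − 1), with equality for 'star' families {A ⊆ [n] : |A| = k, i ∈ A} (fix an element i). For n = 58, k = 2: C(57, 1) = 57.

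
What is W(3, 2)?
W(3, 2) = 3 + 1 = 4

A 2-term AP is any pair of integers, so a monochromatic 2-AP exists iff some colour is used at least twice. With 3 colours, the colouring i ↦ i on {1, ..., 3} uses each colour once, avoiding any monochromatic pair, so W(3, 2) > 3. For {1, ..., 4}, pigeonhole forces two integers of the same colour, which form a monochromatic 2-AP. Hence W(3, 2) = 4.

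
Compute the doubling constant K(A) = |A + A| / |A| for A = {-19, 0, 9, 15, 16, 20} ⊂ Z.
K = |A + A| / |A| = 21/6 = 7/2

Enumerate A + A = {a + b : a, b ∈ A}. With |A| = 6, there are |A|^2 = 36 ordered sum pairs; collecting distinct values, A + A = {-38, -19, -10, -4, -3, 0, 1, 9, 15, 16, 18, 20, 24, 25, 29, 30, 31, 32, 35, 36, 40}, so |A + A| = 21. Thus K = 21/6 = 7/2. For comparison, the minimum possible |A + A| over all 6-element sets is 2·6 − 1 = 11 (so min K = 11/6), attained only by arithmetic progressions.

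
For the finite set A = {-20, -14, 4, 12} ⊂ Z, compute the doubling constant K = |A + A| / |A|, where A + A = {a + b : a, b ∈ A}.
K = |A + A| / |A| = 10/4 = 5/2

Enumerate A + A = {a + b : a, b ∈ A}. With |A| = 4, there are |A|^2 = 16 ordered sum pairs; collecting distinct values, A + A = {-40, -34, -28, -16, -10, -8, -2, 8, 16, 24}, so |A + A| = 10. Thus K = 10/4 = 5/2. For comparison, the minimum possible |A + A| over all 4-element sets is 2·4 − 1 = 7 (so min K = 7/4), attained only by arithmetic progressions.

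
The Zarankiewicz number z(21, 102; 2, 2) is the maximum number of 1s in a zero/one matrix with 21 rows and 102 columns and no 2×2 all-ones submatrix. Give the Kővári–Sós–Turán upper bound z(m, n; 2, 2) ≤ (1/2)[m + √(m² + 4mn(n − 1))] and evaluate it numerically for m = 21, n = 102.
z(21, 102; 2, 2) ≤ (1/2)[21 + √(21² + 4·21·102·101)] = (1/2)[21 + √865809] = 475.7443

Kővári–Sós–Turán: let r_1, ..., r_21 be the row sums and z = Σ r_i the total number of 1s. Each pair of columns can share at most one row with both entries 1 (else a 2×2 all-ones block appears), so Σ_i C(r_i, 2) ≤ C(102, 2) = 5151. By convexity Σ_i C(r_i, 2) ≥ 21·C(z/21, 2) = z(z − 21)/(2·21), giving z² − 21z − 21·102·101 ≤ 0 and hence z ≤ (1/2)[21 + √(441 + 4·216342)] = (1/2)[21 + √865809] ≈ (1/2)(21 + 930.4886) = 475.7443.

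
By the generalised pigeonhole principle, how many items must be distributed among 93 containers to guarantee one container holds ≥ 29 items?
n = (29 − 1)·93 + 1 = 2605

By the generalised pigeonhole principle, to guarantee some box contains ≥ r objects we need more than (r − 1) · k objects total. Threshold: n = (r − 1) · k + 1. With r = 29 and k = 93: n = 28 · 93 + 1 = 2604 + 1 = 2605. For n = 2604 = 28 · 93, we can put exactly 28 objects in every box, avoiding 29 in any single one — so 2605 is tight.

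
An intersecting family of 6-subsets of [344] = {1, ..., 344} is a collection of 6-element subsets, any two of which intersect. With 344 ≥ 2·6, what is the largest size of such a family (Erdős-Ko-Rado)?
max |F| = C(343, 5) = 38421292833

The Erdős-Ko-Rado theorem states: for n ≥ 2k, an intersecting family of k-subsets of an n-element set has size at most C(n − 1, k − 1), with equality for 'star' families {A ⊆ [n] : |A| = k, i ∈ A} (fix an element i). For n = 344, k = 6: C(343, 5) = 38421292833.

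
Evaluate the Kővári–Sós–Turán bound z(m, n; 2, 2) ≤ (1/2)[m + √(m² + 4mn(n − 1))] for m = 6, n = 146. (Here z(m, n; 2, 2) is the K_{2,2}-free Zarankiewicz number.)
z(6, 146; 2, 2) ≤ (1/2)[6 + √(6² + 4·6·146·145)] = (1/2)[6 + √508116] = 359.4113

Kővári–Sós–Turán: let r_1, ..., r_6 be the row sums and z = Σ r_i the total number of 1s. Each pair of columns can share at most one row with both entries 1 (else a 2×2 all-ones block appears), so Σ_i C(r_i, 2) ≤ C(146, 2) = 10585. By convexity Σ_i C(r_i, 2) ≥ 6·C(z/6, 2) = z(z − 6)/(2·6), giving z² − 6z − 6·146·145 ≤ 0 and hence z ≤ (1/2)[6 + √(36 + 4·127020)] = (1/2)[6 + √508116] ≈ (1/2)(6 + 712.8226) = 359.4113.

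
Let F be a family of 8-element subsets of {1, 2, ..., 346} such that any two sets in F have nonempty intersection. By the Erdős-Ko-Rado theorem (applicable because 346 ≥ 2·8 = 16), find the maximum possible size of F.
max |F| = C(345, 7) = 108567596033820

The Erdős-Ko-Rado theorem states: for n ≥ 2k, an intersecting family of k-subsets of an n-element set has size at most C(n − 1, k − 1), with equality for 'star' families {A ⊆ [n] : |A| = k, i ∈ A} (fix an element i). For n = 346, k = 8: C(345, 7) = 108567596033820.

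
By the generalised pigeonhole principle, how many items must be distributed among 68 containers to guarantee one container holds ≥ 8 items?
n = (8 − 1)·68 + 1 = 477

By the generalised pigeonhole principle, to guarantee some box contains ≥ r objects we need more than (r − 1) · k objects total. Threshold: n = (r − 1) · k + 1. With r = 8 and k = 68: n = 7 · 68 + 1 = 476 + 1 = 477. For n = 476 = 7 · 68, we can put exactly 7 objects in every box, avoiding 8 in any single one — so 477 is tight.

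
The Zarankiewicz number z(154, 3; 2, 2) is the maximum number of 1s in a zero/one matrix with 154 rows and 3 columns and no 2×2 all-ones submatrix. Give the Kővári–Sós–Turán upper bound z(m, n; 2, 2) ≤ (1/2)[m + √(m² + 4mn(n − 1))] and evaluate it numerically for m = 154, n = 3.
z(154, 3; 2, 2) ≤ (1/2)[154 + √(154² + 4·154·3·2)] = (1/2)[154 + √27412] = 159.7828

Kővári–Sós–Turán: let r_1, ..., r_154 be the row sums and z = Σ r_i the total number of 1s. Each pair of columns can share at most one row with both entries 1 (else a 2×2 all-ones block appears), so Σ_i C(r_i, 2) ≤ C(3, 2) = 3. By convexity Σ_i C(r_i, 2) ≥ 154·C(z/154, 2) = z(z − 154)/(2·154), giving z² − 154z − 154·3·2 ≤ 0 and hence z ≤ (1/2)[154 + √(23716 + 4·924)] = (1/2)[154 + √27412] ≈ (1/2)(154 + 165.5657) = 159.7828.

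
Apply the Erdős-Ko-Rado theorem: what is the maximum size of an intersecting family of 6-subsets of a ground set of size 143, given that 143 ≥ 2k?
max |F| = C(142, 5) = 448072338

Erdős-Ko-Rado (1961): when n ≥ 2k, max |F| = C(n−1, k−1). The bound is attained by the star {A : i ∈ A} for any fixed i ∈ [n]. Here C(143−1, 6−1) = C(142, 5) = 448072338.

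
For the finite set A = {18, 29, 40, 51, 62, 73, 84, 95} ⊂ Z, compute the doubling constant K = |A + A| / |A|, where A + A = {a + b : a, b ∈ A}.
K = |A + A| / |A| = 15/8

Enumerate A + A = {a + b : a, b ∈ A}. With |A| = 8, there are |A|^2 = 64 ordered sum pairs; collecting distinct values, A + A = {36, 47, 58, 69, 80, 91, 102, 113, 124, 135, 146, 157, 168, 179, 190}, so |A + A| = 15. Thus K = 15/8. Here |A + A| = 2|A| − 1 = 15, the minimum possible — so K = 15/8 is minimal, which holds iff A is an arithmetic progression.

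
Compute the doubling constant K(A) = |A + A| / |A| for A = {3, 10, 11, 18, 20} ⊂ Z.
K = |A + A| / |A| = 14/5

Enumerate A + A = {a + b : a, b ∈ A}. With |A| = 5, there are |A|^2 = 25 ordered sum pairs; collecting distinct values, A + A = {6, 13, 14, 20, 21, 22, 23, 28, 29, 30, 31, 36, 38, 40}, so |A + A| = 14. Thus K = 14/5. For comparison, the minimum possible |A + A| over all 5-element sets is 2·5 − 1 = 9 (so min K = 9/5), attained only by arithmetic progressions.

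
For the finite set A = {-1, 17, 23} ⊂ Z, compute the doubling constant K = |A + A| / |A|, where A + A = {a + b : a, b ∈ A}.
K = |A + A| / |A| = 6/3 = 2

Enumerate A + A = {a + b : a, b ∈ A}. With |A| = 3, there are |A|^2 = 9 ordered sum pairs; collecting distinct values, A + A = {-2, 16, 22, 34, 40, 46}, so |A + A| = 6. Thus K = 6/3 = 2. For comparison, the minimum possible |A + A| over all 3-element sets is 2·3 − 1 = 5 (so min K = 5/3), attained only by arithmetic progressions.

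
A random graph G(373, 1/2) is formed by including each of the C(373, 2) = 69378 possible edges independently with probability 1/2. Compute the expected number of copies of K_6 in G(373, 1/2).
E[# K_6] = C(373, 6) · (1/2)^C(6, 2) = 3592271012232 / 2^15 = 449033876529/4096 ≈ 109627411.261963

For each 6-subset S of vertices (there are C(373, 6) = 3592271012232 such S), let X_S = 1 if S induces a K_6 (all C(6, 2) = 15 edges present). Then P(X_S = 1) = (1/2)^15 = 1/32768. By linearity of expectation, E[# K_6] = C(373, 6) · (1/2)^15 = 3592271012232 / 32768 = 449033876529/4096 ≈ 109627411.261963.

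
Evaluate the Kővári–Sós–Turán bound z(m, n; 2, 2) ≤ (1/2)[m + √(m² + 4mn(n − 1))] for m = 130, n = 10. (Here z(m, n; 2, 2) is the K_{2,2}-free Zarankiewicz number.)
z(130, 10; 2, 2) ≤ (1/2)[130 + √(130² + 4·130·10·9)] = (1/2)[130 + √63700] = 191.1943

Kővári–Sós–Turán: let r_1, ..., r_130 be the row sums and z = Σ r_i the total number of 1s. Each pair of columns can share at most one row with both entries 1 (else a 2×2 all-ones block appears), so Σ_i C(r_i, 2) ≤ C(10, 2) = 45. By convexity Σ_i C(r_i, 2) ≥ 130·C(z/130, 2) = z(z − 130)/(2·130), giving z² − 130z − 130·10·9 ≤ 0 and hence z ≤ (1/2)[130 + √(16900 + 4·11700)] = (1/2)[130 + √63700] ≈ (1/2)(130 + 252.3886) = 191.1943.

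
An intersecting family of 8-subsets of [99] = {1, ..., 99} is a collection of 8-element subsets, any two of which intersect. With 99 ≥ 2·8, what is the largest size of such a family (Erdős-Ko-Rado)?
max |F| = C(98, 7) = 13834413152

The Erdős-Ko-Rado theorem states: for n ≥ 2k, an intersecting family of k-subsets of an n-element set has size at most C(n − 1, k − 1), with equality for 'star' families {A ⊆ [n] : |A| = k, i ∈ A} (fix an element i). For n = 99, k = 8: C(98, 7) = 13834413152.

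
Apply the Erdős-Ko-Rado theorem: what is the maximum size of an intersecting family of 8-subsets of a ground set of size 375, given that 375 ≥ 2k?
max |F| = C(374, 7) = 191929908367824

Erdős-Ko-Rado (1961): when n ≥ 2k, max |F| = C(n−1, k−1). The bound is attained by the star {A : i ∈ A} for any fixed i ∈ [n]. Here C(375−1, 8−1) = C(374, 7) = 191929908367824.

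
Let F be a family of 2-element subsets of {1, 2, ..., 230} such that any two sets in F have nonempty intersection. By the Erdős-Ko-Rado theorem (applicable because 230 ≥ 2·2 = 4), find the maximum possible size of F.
max |F| = C(229, 1) = 229

Erdős-Ko-Rado (1961): when n ≥ 2k, max |F| = C(n−1, k−1). The bound is attained by the star {A : i ∈ A} for any fixed i ∈ [n]. Here C(230−1, 2−1) = C(229, 1) = 229.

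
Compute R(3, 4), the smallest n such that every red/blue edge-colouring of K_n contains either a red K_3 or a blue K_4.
R(3, 4) = 9

Lower bound: an explicit 2-colouring of K_{8} (typically a Paley-type or other structured construction) avoids a red K_3 and a blue K_4, showing R(3, 4) > 8.
Upper bound: the Erdős–Szekeres recurrence R(r, t') ≤ R(r−1, t') + R(r, t'−1) (with the −1 refinement when both summands are even) yields R(3, 4) ≤ 9.
Hence R(3, 4) = 9.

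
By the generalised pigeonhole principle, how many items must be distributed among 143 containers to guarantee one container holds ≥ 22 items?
n = (22 − 1)·143 + 1 = 3004

By the generalised pigeonhole principle, to guarantee some box contains ≥ r objects we need more than (r − 1) · k objects total. Threshold: n = (r − 1) · k + 1. With r = 22 and k = 143: n = 21 · 143 + 1 = 3003 + 1 = 3004. For n = 3003 = 21 · 143, we can put exactly 21 objects in every box, avoiding 22 in any single one — so 3004 is tight.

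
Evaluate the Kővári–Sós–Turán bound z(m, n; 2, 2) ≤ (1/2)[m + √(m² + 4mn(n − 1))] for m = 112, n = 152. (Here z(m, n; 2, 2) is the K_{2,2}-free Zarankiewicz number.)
z(112, 152; 2, 2) ≤ (1/2)[112 + √(112² + 4·112·152·151)] = (1/2)[112 + √10295040] = 1660.2942

Kővári–Sós–Turán: let r_1, ..., r_112 be the row sums and z = Σ r_i the total number of 1s. Each pair of columns can share at most one row with both entries 1 (else a 2×2 all-ones block appears), so Σ_i C(r_i, 2) ≤ C(152, 2) = 11476. By convexity Σ_i C(r_i, 2) ≥ 112·C(z/112, 2) = z(z − 112)/(2·112), giving z² − 112z − 112·152·151 ≤ 0 and hence z ≤ (1/2)[112 + √(12544 + 4·2570624)] = (1/2)[112 + √10295040] ≈ (1/2)(112 + 3208.5885) = 1660.2942.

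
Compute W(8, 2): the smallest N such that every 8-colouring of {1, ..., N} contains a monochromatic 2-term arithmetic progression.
W(8, 2) = 8 + 1 = 9

A 2-term AP is any pair of integers, so a monochromatic 2-AP exists iff some colour is used at least twice. With 8 colours, the colouring i ↦ i on {1, ..., 8} uses each colour once, avoiding any monochromatic pair, so W(8, 2) > 8. For {1, ..., 9}, pigeonhole forces two integers of the same colour, which form a monochromatic 2-AP. Hence W(8, 2) = 9.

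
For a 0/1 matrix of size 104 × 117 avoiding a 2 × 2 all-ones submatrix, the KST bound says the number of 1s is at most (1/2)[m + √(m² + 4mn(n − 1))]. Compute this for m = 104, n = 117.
z(104, 117; 2, 2) ≤ (1/2)[104 + √(104² + 4·104·117·116)] = (1/2)[104 + √5656768] = 1241.198

Kővári–Sós–Turán: let r_1, ..., r_104 be the row sums and z = Σ r_i the total number of 1s. Each pair of columns can share at most one row with both entries 1 (else a 2×2 all-ones block appears), so Σ_i C(r_i, 2) ≤ C(117, 2) = 6786. By convexity Σ_i C(r_i, 2) ≥ 104·C(z/104, 2) = z(z − 104)/(2·104), giving z² − 104z − 104·117·116 ≤ 0 and hence z ≤ (1/2)[104 + √(10816 + 4·1411488)] = (1/2)[104 + √5656768] ≈ (1/2)(104 + 2378.3961) = 1241.198.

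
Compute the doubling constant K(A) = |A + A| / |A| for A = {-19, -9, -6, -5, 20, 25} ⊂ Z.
K = |A + A| / |A| = 21/6 = 7/2

Enumerate A + A = {a + b : a, b ∈ A}. With |A| = 6, there are |A|^2 = 36 ordered sum pairs; collecting distinct values, A + A = {-38, -28, -25, -24, -18, -15, -14, -12, -11, -10, 1, 6, 11, 14, 15, 16, 19, 20, 40, 45, 50}, so |A + A| = 21. Thus K = 21/6 = 7/2. For comparison, the minimum possible |A + A| over all 6-element sets is 2·6 − 1 = 11 (so min K = 11/6), attained only by arithmetic progressions.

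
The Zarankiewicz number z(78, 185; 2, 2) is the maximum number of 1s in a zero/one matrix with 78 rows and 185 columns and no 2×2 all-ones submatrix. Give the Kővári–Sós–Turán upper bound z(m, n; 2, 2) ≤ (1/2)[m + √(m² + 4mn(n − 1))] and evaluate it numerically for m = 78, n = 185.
z(78, 185; 2, 2) ≤ (1/2)[78 + √(78² + 4·78·185·184)] = (1/2)[78 + √10626564] = 1668.9206

Kővári–Sós–Turán: let r_1, ..., r_78 be the row sums and z = Σ r_i the total number of 1s. Each pair of columns can share at most one row with both entries 1 (else a 2×2 all-ones block appears), so Σ_i C(r_i, 2) ≤ C(185, 2) = 17020. By convexity Σ_i C(r_i, 2) ≥ 78·C(z/78, 2) = z(z − 78)/(2·78), giving z² − 78z − 78·185·184 ≤ 0 and hence z ≤ (1/2)[78 + √(6084 + 4·2655120)] = (1/2)[78 + √10626564] ≈ (1/2)(78 + 3259.8411) = 1668.9206.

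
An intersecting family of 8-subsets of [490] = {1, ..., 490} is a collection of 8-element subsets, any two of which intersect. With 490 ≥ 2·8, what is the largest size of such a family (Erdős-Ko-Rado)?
max |F| = C(489, 7) = 1270567101785652

Erdős-Ko-Rado (1961): when n ≥ 2k, max |F| = C(n−1, k−1). The bound is attained by the star {A : i ∈ A} for any fixed i ∈ [n]. Here C(490−1, 8−1) = C(489, 7) = 1270567101785652.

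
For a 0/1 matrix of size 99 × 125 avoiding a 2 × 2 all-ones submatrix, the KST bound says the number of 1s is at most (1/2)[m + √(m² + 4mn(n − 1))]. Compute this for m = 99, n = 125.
z(99, 125; 2, 2) ≤ (1/2)[99 + √(99² + 4·99·125·124)] = (1/2)[99 + √6147801] = 1289.238

Kővári–Sós–Turán: let r_1, ..., r_99 be the row sums and z = Σ r_i the total number of 1s. Each pair of columns can share at most one row with both entries 1 (else a 2×2 all-ones block appears), so Σ_i C(r_i, 2) ≤ C(125, 2) = 7750. By convexity Σ_i C(r_i, 2) ≥ 99·C(z/99, 2) = z(z − 99)/(2·99), giving z² − 99z − 99·125·124 ≤ 0 and hence z ≤ (1/2)[99 + √(9801 + 4·1534500)] = (1/2)[99 + √6147801] ≈ (1/2)(99 + 2479.476) = 1289.238.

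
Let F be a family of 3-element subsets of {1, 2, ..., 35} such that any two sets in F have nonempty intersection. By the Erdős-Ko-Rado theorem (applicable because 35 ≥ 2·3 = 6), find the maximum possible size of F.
max |F| = C(34, 2) = 561

The Erdős-Ko-Rado theorem states: for n ≥ 2k, an intersecting family of k-subsets of an n-element set has size at most C(n − 1, k − 1), with equality for 'star' families {A ⊆ [n] : |A| = k, i ∈ A} (fix an element i). For n = 35, k = 3: C(34, 2) = 561.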